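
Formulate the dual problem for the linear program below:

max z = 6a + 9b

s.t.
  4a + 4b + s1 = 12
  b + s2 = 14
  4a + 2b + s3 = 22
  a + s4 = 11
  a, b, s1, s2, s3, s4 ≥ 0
Minimize: z = 12y1 + 14y2 + 22y3 + 11y4

Subject to:
  C1: -4y1 - 4y3 - y4 ≤ -6
  C2: -4y1 - y2 - 2y3 ≤ -9
  y1, y2, y3, y4 ≥ 0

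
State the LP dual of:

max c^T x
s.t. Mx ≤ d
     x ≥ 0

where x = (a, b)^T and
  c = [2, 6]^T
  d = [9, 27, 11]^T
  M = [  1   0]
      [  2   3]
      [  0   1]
Minimize: z = 9y1 + 27y2 + 11y3

Subject to:
  C1: -y1 - 2y2 ≤ -2
  C2: -3y2 - y3 ≤ -6
  y1, y2, y3 ≥ 0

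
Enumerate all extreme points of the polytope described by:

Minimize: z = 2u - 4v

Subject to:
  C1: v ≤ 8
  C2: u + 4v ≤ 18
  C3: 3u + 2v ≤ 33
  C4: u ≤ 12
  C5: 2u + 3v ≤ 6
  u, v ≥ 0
Each vertex is the intersection of two constraint boundaries that also satisfies all remaining constraints:
  u = 0 and v = 0 → (0, 0)
  2u + 3v = 6 and v = 0 → (3, 0)
  2u + 3v = 6 and u = 0 → (0, 2)

Vertices: (0, 0), (3, 0), (0, 2)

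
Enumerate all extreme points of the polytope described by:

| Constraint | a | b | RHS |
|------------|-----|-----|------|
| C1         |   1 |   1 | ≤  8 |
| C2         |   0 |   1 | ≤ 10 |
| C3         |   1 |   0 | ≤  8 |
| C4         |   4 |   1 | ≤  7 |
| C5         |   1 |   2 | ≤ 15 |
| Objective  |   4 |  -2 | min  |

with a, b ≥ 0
Each vertex is the intersection of two constraint boundaries that also satisfies all remaining constraints:
  a = 0 and b = 0 → (0, 0)
  4a + b = 7 and b = 0 → (1.75, 0)
  4a + b = 7 and a = 0 → (0, 7)

Vertices: (0, 0), (1.75, 0), (0, 7)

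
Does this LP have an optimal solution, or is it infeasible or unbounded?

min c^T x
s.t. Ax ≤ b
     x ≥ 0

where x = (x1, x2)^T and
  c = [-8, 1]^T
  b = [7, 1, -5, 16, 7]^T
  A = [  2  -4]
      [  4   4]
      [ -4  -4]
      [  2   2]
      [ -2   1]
One constraint requires 4x1 + 4x2 ≤ 1, while the constraint -4x1 - 4x2 ≤ -5 is equivalent to 4x1 + 4x2 ≥ 5. Together they would need 5 ≤ 4x1 + 4x2 ≤ 1, which is impossible since 5 > 1. No point satisfies all constraints.

Infeasible: no point satisfies all constraints simultaneously.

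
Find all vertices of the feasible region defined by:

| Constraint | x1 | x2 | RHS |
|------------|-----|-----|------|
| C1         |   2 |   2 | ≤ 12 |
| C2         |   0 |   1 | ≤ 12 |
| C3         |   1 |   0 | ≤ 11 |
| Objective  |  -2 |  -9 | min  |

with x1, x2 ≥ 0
Each vertex is the intersection of two constraint boundaries that also satisfies all remaining constraints:
  x1 = 0 and x2 = 0 → (0, 0)
  2x1 + 2x2 = 12 and x2 = 0 → (6, 0)
  2x1 + 2x2 = 12 and x1 = 0 → (0, 6)

Vertices: (0, 0), (6, 0), (0, 6)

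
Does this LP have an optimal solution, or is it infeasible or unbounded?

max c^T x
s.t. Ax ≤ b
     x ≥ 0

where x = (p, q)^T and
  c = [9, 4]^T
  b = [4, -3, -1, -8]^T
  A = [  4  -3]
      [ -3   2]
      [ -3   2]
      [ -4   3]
One constraint requires 4p - 3q ≤ 4, while the constraint -4p + 3q ≤ -8 is equivalent to 4p - 3q ≥ 8. Together they would need 8 ≤ 4p - 3q ≤ 4, which is impossible since 8 > 4. No point satisfies all constraints.

The feasible region is empty; the LP is infeasible.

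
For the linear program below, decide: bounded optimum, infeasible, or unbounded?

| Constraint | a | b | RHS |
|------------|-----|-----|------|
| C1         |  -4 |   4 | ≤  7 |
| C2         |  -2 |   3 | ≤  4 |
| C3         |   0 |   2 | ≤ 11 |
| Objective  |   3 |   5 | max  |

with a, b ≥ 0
Feasible point: (0, 0) satisfies every constraint, so the LP is feasible.
Direction d = (1, 0): for each constraint row a, a·d ≤ 0 —
  (-4)(1) + (4)(0) = -4 ≤ 0
  (-2)(1) + (3)(0) = -2 ≤ 0
  (0)(1) + (2)(0) = 0 ≤ 0
and d ≥ 0, so (0, 0) + t·d stays feasible for every t ≥ 0. Along this ray z = 3a + 5b changes by 3 per unit t, so z → +∞.

Unbounded — the objective can increase without bound over the feasible region.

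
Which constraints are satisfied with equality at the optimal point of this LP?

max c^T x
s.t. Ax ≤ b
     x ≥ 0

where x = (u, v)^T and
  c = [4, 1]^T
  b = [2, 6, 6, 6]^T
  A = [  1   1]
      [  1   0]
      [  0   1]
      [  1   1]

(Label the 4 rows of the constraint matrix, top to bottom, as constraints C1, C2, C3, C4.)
Optimal: u = 2, v = 0
Slack at optimum:
  C1: slack = 0 (binding)
  C2: slack = 4
  C3: slack = 6
  C4: slack = 4
  u ≥ 0: u = 2
  v ≥ 0: v = 0 (binding)
Binding constraints: C1, v ≥ 0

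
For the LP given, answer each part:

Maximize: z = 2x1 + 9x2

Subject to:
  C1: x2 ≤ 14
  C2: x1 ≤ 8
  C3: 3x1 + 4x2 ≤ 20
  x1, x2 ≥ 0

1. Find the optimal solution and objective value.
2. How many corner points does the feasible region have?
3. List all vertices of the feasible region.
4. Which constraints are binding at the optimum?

1. x1 = 0, x2 = 5, z = 45
2. 3
3. (0, 0), (6.667, 0), (0, 5)
4. C3, x1 ≥ 0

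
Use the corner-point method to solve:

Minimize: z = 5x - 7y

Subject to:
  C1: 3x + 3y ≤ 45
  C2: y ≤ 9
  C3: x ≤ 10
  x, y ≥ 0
x = 0, y = 9, z = -63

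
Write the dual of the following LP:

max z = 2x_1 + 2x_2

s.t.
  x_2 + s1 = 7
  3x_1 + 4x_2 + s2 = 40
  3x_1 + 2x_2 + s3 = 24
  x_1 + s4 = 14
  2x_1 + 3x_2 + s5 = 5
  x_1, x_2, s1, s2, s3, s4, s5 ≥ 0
Minimize: z = 7y1 + 40y2 + 24y3 + 14y4 + 5y5

Subject to:
  C1: -3y2 - 3y3 - y4 - 2y5 ≤ -2
  C2: -y1 - 4y2 - 2y3 - 3y5 ≤ -2
  y1, y2, y3, y4, y5 ≥ 0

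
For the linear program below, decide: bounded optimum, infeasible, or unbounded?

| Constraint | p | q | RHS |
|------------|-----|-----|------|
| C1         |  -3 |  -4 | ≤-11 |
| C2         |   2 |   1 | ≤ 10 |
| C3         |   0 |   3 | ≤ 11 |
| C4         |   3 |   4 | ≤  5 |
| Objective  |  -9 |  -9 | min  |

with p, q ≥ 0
C4 requires 3p + 4q ≤ 5, while C1 (-3p - 4q ≤ -11) is equivalent to 3p + 4q ≥ 11. Together they would need 11 ≤ 3p + 4q ≤ 5, which is impossible since 11 > 5. No point satisfies all constraints.

Infeasible — the constraint set is empty.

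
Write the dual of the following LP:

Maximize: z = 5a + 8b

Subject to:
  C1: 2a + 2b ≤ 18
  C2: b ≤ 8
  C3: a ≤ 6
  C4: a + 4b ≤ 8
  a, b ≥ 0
Minimize: z = 18y1 + 8y2 + 6y3 + 8y4

Subject to:
  C1: -2y1 - y3 - y4 ≤ -5
  C2: -2y1 - y2 - 4y4 ≤ -8
  y1, y2, y3, y4 ≥ 0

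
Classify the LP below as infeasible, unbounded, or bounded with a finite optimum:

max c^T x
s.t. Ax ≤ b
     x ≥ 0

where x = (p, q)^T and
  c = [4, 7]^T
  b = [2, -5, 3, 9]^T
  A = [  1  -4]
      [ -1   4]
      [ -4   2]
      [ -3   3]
One constraint requires p - 4q ≤ 2, while the constraint -p + 4q ≤ -5 is equivalent to p - 4q ≥ 5. Together they would need 5 ≤ p - 4q ≤ 2, which is impossible since 5 > 2. No point satisfies all constraints.

Infeasible: no point satisfies all constraints simultaneously.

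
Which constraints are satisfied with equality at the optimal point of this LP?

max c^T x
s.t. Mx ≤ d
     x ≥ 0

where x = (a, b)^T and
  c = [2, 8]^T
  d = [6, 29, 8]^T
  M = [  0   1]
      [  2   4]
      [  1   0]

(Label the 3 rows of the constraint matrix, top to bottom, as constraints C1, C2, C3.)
Optimal: a = 2.5, b = 6
Slack at optimum:
  C1: slack = 0 (binding)
  C2: slack = 0 (binding)
  C3: slack = 5.5
  a ≥ 0: a = 2.5
  b ≥ 0: b = 6
Binding constraints: C1, C2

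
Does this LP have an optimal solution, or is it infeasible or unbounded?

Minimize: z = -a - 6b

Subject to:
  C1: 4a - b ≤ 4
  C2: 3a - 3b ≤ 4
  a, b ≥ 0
Feasible point: (0, 0) satisfies every constraint, so the LP is feasible.
Direction d = (0, 1): for each constraint row a, a·d ≤ 0 —
  (4)(0) + (-1)(1) = -1 ≤ 0
  (3)(0) + (-3)(1) = -3 ≤ 0
and d ≥ 0, so (0, 0) + t·d stays feasible for every t ≥ 0. Along this ray z = -a - 6b changes by -6 per unit t, so z → −∞.

The LP is unbounded; z can be made arbitrarily small.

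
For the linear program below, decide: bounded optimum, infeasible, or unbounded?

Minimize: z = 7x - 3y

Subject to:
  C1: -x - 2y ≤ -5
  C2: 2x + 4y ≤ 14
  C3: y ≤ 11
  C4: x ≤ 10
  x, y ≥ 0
The point (0, 3.5) satisfies every constraint, so the LP is feasible; the constraints give x ≤ 10 and y ≤ 11, which with x, y ≥ 0 keep the feasible region inside a bounded box. A feasible, bounded LP attains a finite optimum at a vertex.

Evaluating z = 7x - 3y at each vertex:
  (5, 0): z = 35
  (7, 0): z = 49
  (0, 3.5): z = -10.5
  (0, 2.5): z = -7.5

Feasible with finite optimum z* = -10.5 at (0, 3.5).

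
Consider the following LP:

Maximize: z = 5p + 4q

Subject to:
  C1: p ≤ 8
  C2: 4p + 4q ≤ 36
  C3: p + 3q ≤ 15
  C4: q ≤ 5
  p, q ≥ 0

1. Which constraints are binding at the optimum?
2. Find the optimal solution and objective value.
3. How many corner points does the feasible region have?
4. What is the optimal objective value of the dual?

1. C1, C2
2. p = 8, q = 1, z = 44
3. 5
4. 44 (by strong duality, equal to the primal optimum)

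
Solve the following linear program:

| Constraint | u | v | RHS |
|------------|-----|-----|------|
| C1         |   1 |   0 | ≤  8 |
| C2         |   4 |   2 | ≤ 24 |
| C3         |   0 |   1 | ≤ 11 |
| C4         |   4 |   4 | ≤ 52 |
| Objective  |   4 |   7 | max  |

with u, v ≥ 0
u = 0.5, v = 11, z = 79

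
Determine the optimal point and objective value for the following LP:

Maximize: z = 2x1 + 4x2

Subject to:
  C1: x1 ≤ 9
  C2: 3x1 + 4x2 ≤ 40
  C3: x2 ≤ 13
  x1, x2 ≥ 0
x1 = 0, x2 = 10, z = 40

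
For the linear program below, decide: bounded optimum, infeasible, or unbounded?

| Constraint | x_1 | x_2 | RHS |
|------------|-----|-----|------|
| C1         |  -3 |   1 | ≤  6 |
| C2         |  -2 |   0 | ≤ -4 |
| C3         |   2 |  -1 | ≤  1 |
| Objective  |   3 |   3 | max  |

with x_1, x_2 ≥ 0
Feasible point: (2, 3) satisfies every constraint, so the LP is feasible.
Direction d = (1, 3): for each constraint row a, a·d ≤ 0 —
  (-3)(1) + (1)(3) = 0 ≤ 0
  (-2)(1) + (0)(3) = -2 ≤ 0
  (2)(1) + (-1)(3) = -1 ≤ 0
and d ≥ 0, so (2, 3) + t·d stays feasible for every t ≥ 0. Along this ray z = 3x_1 + 3x_2 changes by 12 per unit t, so z → +∞.

The LP is unbounded; z can be made arbitrarily large.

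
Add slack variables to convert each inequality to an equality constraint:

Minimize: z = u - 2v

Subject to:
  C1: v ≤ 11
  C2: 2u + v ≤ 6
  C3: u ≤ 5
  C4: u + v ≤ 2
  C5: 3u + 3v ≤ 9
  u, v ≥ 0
min z = u - 2v

s.t.
  v + s1 = 11
  2u + v + s2 = 6
  u + s3 = 5
  u + v + s4 = 2
  3u + 3v + s5 = 9
  u, v, s1, s2, s3, s4, s5 ≥ 0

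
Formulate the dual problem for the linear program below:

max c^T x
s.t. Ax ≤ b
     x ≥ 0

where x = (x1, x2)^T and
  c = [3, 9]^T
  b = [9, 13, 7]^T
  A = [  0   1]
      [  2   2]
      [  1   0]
Minimize: z = 9y1 + 13y2 + 7y3

Subject to:
  C1: -2y2 - y3 ≤ -3
  C2: -y1 - 2y2 ≤ -9
  y1, y2, y3 ≥ 0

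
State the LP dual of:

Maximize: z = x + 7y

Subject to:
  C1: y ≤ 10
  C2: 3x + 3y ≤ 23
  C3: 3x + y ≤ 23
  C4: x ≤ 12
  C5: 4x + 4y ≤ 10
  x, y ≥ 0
Minimize: z = 10y1 + 23y2 + 23y3 + 12y4 + 10y5

Subject to:
  C1: -3y2 - 3y3 - y4 - 4y5 ≤ -1
  C2: -y1 - 3y2 - y3 - 4y5 ≤ -7
  y1, y2, y3, y4, y5 ≥ 0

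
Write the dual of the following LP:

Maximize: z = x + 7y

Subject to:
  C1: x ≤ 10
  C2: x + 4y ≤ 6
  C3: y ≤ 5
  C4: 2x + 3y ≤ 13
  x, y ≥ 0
Minimize: z = 10y1 + 6y2 + 5y3 + 13y4

Subject to:
  C1: -y1 - y2 - 2y4 ≤ -1
  C2: -4y2 - y3 - 3y4 ≤ -7
  y1, y2, y3, y4 ≥ 0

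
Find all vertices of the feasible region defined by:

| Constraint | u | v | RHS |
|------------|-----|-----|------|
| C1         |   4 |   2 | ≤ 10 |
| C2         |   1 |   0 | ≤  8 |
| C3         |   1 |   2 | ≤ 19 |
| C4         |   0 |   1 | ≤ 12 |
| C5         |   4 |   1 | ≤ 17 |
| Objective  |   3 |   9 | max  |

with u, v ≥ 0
Each vertex is the intersection of two constraint boundaries that also satisfies all remaining constraints:
  u = 0 and v = 0 → (0, 0)
  4u + 2v = 10 and v = 0 → (2.5, 0)
  4u + 2v = 10 and u = 0 → (0, 5)

Vertices: (0, 0), (2.5, 0), (0, 5)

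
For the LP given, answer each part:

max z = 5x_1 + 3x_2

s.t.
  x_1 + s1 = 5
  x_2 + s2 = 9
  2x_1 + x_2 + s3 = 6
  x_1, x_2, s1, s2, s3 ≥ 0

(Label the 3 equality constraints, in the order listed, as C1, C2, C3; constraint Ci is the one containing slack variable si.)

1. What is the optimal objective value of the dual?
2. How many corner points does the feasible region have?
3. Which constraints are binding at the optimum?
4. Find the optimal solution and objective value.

1. 18 (by strong duality, equal to the primal optimum)
2. 3
3. C3, x_1 ≥ 0
4. x_1 = 0, x_2 = 6, z = 18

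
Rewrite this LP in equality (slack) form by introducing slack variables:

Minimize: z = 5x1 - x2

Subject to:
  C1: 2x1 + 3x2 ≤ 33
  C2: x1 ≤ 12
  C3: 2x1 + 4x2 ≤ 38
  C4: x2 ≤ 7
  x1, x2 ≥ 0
min z = 5x1 - x2

s.t.
  2x1 + 3x2 + s1 = 33
  x1 + s2 = 12
  2x1 + 4x2 + s3 = 38
  x2 + s4 = 7
  x1, x2, s1, s2, s3, s4 ≥ 0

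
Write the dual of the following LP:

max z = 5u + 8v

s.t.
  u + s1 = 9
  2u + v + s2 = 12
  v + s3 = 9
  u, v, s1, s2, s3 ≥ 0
Minimize: z = 9y1 + 12y2 + 9y3

Subject to:
  C1: -y1 - 2y2 ≤ -5
  C2: -y2 - y3 ≤ -8
  y1, y2, y3 ≥ 0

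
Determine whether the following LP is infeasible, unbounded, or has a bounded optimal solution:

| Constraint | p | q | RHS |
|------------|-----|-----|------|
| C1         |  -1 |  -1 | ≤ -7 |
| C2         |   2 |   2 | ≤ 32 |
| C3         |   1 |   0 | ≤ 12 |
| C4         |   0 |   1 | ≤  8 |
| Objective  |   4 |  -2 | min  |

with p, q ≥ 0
The point (0, 8) satisfies every constraint, so the LP is feasible; the constraints give p ≤ 12 and q ≤ 8, which with p, q ≥ 0 keep the feasible region inside a bounded box. A feasible, bounded LP attains a finite optimum at a vertex.

Evaluating z = 4p - 2q at each vertex:
  (7, 0): z = 28
  (12, 0): z = 48
  (12, 4): z = 40
  (8, 8): z = 16
  (0, 8): z = -16
  (0, 7): z = -14

The LP has an optimal solution: (0, 8) with z = -16.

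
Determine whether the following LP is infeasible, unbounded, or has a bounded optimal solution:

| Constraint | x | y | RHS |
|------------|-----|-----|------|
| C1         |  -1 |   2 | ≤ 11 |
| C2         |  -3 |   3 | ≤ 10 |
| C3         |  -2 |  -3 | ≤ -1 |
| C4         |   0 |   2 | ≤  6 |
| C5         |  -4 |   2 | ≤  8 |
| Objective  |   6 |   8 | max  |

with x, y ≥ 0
Feasible point: (0, 1) satisfies every constraint, so the LP is feasible.
Direction d = (1, 0): for each constraint row a, a·d ≤ 0 —
  (-1)(1) + (2)(0) = -1 ≤ 0
  (-3)(1) + (3)(0) = -3 ≤ 0
  (-2)(1) + (-3)(0) = -2 ≤ 0
  (0)(1) + (2)(0) = 0 ≤ 0
  (-4)(1) + (2)(0) = -4 ≤ 0
and d ≥ 0, so (0, 1) + t·d stays feasible for every t ≥ 0. Along this ray z = 6x + 8y changes by 6 per unit t, so z → +∞.

Unbounded: there is a feasible ray along which z → +∞.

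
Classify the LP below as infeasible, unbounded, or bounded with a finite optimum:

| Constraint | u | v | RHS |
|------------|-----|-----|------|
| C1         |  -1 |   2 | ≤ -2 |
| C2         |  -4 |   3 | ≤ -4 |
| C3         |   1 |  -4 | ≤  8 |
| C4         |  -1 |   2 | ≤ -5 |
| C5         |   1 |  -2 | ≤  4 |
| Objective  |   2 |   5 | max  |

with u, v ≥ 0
C5 requires u - 2v ≤ 4, while C4 (-u + 2v ≤ -5) is equivalent to u - 2v ≥ 5. Together they would need 5 ≤ u - 2v ≤ 4, which is impossible since 5 > 4. No point satisfies all constraints.

Infeasible — the constraint set is empty.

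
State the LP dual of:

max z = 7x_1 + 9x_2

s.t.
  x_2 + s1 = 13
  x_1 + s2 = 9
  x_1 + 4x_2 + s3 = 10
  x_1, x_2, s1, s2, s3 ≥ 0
Minimize: z = 13y1 + 9y2 + 10y3

Subject to:
  C1: -y2 - y3 ≤ -7
  C2: -y1 - 4y3 ≤ -9
  y1, y2, y3 ≥ 0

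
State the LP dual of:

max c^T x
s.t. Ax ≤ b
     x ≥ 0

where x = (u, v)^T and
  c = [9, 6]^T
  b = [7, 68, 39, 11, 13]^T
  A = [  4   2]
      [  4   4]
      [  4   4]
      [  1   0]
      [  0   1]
Minimize: z = 7y1 + 68y2 + 39y3 + 11y4 + 13y5

Subject to:
  C1: -4y1 - 4y2 - 4y3 - y4 ≤ -9
  C2: -2y1 - 4y2 - 4y3 - y5 ≤ -6
  y1, y2, y3, y4, y5 ≥ 0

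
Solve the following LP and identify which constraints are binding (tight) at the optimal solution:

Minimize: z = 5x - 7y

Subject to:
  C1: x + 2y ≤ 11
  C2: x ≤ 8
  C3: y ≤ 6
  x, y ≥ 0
Optimal: x = 0, y = 5.5
Slack at optimum:
  C1: slack = 0 (binding)
  C2: slack = 8
  C3: slack = 0.5
  x ≥ 0: x = 0 (binding)
  y ≥ 0: y = 5.5
Binding constraints: C1, x ≥ 0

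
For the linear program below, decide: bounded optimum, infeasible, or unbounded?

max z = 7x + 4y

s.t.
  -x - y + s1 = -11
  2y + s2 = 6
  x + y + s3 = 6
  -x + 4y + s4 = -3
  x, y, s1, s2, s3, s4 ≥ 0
The row x + y + s3 = 6 with s3 ≥ 0 requires x + y ≤ 6, while the row -x - y + s1 = -11 with s1 ≥ 0 is equivalent to x + y ≥ 11. Together they would need 11 ≤ x + y ≤ 6, which is impossible since 11 > 6. No point satisfies all constraints.

The feasible region is empty; the LP is infeasible.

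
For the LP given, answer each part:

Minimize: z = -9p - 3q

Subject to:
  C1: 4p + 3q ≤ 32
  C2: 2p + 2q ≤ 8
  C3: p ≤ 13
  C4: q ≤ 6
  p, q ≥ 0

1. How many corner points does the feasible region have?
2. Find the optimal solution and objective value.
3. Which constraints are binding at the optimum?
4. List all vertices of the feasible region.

1. 3
2. p = 4, q = 0, z = -36
3. C2, q ≥ 0
4. (0, 0), (4, 0), (0, 4)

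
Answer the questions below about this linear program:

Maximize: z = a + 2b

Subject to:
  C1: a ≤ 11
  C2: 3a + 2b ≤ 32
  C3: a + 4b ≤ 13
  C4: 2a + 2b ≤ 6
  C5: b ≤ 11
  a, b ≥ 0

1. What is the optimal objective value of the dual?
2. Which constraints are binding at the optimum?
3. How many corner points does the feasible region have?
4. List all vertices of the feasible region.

1. 6 (by strong duality, equal to the primal optimum)
2. C4, a ≥ 0
3. 3
4. (0, 0), (3, 0), (0, 3)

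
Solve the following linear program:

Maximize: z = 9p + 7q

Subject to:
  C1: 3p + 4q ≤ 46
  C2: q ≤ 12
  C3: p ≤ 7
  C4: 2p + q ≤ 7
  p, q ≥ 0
p = 0, q = 7, z = 49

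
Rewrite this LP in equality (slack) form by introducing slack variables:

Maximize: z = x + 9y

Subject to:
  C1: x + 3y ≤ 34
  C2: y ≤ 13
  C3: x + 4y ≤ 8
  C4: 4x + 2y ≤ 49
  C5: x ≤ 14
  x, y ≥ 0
max z = x + 9y

s.t.
  x + 3y + s1 = 34
  y + s2 = 13
  x + 4y + s3 = 8
  4x + 2y + s4 = 49
  x + s5 = 14
  x, y, s1, s2, s3, s4, s5 ≥ 0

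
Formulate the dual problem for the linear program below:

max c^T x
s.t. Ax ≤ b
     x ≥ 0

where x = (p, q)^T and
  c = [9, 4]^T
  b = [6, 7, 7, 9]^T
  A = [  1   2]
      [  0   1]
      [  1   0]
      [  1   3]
Minimize: z = 6y1 + 7y2 + 7y3 + 9y4

Subject to:
  C1: -y1 - y3 - y4 ≤ -9
  C2: -2y1 - y2 - 3y4 ≤ -4
  y1, y2, y3, y4 ≥ 0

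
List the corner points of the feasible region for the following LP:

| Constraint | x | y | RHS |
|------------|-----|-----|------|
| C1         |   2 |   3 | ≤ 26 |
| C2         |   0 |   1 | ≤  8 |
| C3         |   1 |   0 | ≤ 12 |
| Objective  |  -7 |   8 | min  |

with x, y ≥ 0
Each vertex is the intersection of two constraint boundaries that also satisfies all remaining constraints:
  x = 0 and y = 0 → (0, 0)
  x = 12 and y = 0 → (12, 0)
  2x + 3y = 26 and x = 12 → (12, 0.6667)
  2x + 3y = 26 and y = 8 → (1, 8)
  y = 8 and x = 0 → (0, 8)

Vertices: (0, 0), (12, 0), (12, 0.6667), (1, 8), (0, 8)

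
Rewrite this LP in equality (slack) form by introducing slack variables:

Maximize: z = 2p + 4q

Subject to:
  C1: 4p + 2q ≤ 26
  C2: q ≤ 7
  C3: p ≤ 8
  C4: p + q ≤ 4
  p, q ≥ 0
max z = 2p + 4q

s.t.
  4p + 2q + s1 = 26
  q + s2 = 7
  p + s3 = 8
  p + q + s4 = 4
  p, q, s1, s2, s3, s4 ≥ 0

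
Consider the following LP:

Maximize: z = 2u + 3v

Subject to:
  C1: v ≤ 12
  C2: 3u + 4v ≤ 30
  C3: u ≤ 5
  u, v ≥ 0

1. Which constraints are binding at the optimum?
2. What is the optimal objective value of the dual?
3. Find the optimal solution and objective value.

1. C2, u ≥ 0
2. 22.5 (by strong duality, equal to the primal optimum)
3. u = 0, v = 7.5, z = 22.5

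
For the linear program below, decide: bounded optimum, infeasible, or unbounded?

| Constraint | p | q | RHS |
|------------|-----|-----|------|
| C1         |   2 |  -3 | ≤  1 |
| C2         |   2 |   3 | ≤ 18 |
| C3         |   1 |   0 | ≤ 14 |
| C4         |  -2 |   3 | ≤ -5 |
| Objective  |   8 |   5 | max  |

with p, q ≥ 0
C1 requires 2p - 3q ≤ 1, while C4 (-2p + 3q ≤ -5) is equivalent to 2p - 3q ≥ 5. Together they would need 5 ≤ 2p - 3q ≤ 1, which is impossible since 5 > 1. No point satisfies all constraints.

The feasible region is empty; the LP is infeasible.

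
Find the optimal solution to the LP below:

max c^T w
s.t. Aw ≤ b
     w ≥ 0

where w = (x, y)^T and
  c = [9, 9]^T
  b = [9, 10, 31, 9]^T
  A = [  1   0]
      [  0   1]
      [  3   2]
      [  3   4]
x = 3, y = 0, z = 27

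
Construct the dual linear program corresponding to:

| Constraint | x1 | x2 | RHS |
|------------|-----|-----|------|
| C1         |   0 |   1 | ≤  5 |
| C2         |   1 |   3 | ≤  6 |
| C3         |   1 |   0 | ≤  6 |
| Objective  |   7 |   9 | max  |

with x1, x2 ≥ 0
Minimize: z = 5y1 + 6y2 + 6y3

Subject to:
  C1: -y2 - y3 ≤ -7
  C2: -y1 - 3y2 ≤ -9
  y1, y2, y3 ≥ 0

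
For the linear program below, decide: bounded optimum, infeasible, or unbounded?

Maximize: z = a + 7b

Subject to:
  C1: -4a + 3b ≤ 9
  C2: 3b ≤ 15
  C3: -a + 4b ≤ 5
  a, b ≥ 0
Feasible point: (0, 0) satisfies every constraint, so the LP is feasible.
Direction d = (1, 0): for each constraint row a, a·d ≤ 0 —
  (-4)(1) + (3)(0) = -4 ≤ 0
  (0)(1) + (3)(0) = 0 ≤ 0
  (-1)(1) + (4)(0) = -1 ≤ 0
and d ≥ 0, so (0, 0) + t·d stays feasible for every t ≥ 0. Along this ray z = a + 7b changes by 1 per unit t, so z → +∞.

The LP is unbounded; z can be made arbitrarily large.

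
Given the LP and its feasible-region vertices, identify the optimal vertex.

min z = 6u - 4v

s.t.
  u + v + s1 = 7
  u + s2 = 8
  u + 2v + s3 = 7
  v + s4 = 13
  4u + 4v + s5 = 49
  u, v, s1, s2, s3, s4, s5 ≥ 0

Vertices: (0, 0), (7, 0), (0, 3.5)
Evaluating z = 6u - 4v at each vertex:
  (0, 0): z = 0
  (7, 0): z = 42
  (0, 3.5): z = -14

The smallest value is z = -14, attained at (0, 3.5).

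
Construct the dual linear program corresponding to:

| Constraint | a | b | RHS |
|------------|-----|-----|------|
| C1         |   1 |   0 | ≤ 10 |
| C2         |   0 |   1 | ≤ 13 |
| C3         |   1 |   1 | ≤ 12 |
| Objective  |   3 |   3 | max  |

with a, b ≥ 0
Minimize: z = 10y1 + 13y2 + 12y3

Subject to:
  C1: -y1 - y3 ≤ -3
  C2: -y2 - y3 ≤ -3
  y1, y2, y3 ≥ 0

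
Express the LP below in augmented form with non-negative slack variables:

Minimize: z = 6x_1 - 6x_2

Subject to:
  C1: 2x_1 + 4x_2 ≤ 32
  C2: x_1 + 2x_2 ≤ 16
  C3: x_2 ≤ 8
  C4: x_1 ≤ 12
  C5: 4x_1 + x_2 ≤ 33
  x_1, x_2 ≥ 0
min z = 6x_1 - 6x_2

s.t.
  2x_1 + 4x_2 + s1 = 32
  x_1 + 2x_2 + s2 = 16
  x_2 + s3 = 8
  x_1 + s4 = 12
  4x_1 + x_2 + s5 = 33
  x_1, x_2, s1, s2, s3, s4, s5 ≥ 0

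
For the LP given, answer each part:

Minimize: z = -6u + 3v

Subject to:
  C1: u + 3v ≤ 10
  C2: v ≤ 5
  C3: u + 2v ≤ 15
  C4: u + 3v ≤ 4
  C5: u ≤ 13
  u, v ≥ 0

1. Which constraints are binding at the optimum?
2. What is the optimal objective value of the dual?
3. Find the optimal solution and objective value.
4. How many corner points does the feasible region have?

1. C4, v ≥ 0
2. -24 (by strong duality, equal to the primal optimum)
3. u = 4, v = 0, z = -24
4. 3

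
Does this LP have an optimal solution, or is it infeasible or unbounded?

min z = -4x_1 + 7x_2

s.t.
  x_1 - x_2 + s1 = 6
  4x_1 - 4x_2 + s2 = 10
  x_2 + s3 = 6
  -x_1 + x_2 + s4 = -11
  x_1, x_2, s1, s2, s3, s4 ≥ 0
The row x_1 - x_2 + s1 = 6 with s1 ≥ 0 requires x_1 - x_2 ≤ 6, while the row -x_1 + x_2 + s4 = -11 with s4 ≥ 0 is equivalent to x_1 - x_2 ≥ 11. Together they would need 11 ≤ x_1 - x_2 ≤ 6, which is impossible since 11 > 6. No point satisfies all constraints.

Infeasible — the constraint set is empty.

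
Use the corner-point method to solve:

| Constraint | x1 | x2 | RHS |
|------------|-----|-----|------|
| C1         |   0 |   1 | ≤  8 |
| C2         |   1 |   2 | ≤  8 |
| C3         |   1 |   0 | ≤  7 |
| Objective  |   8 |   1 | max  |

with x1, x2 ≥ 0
Each vertex is the intersection of two constraint boundaries that also satisfies all remaining constraints:
  x1 = 0 and x2 = 0 → (0, 0)
  x1 = 7 and x2 = 0 → (7, 0)
  x1 + 2x2 = 8 and x1 = 7 → (7, 0.5)
  x1 + 2x2 = 8 and x1 = 0 → (0, 4)

Evaluating z = 8x1 + x2 at each vertex:
  (0, 0): z = 0
  (7, 0): z = 56
  (7, 0.5): z = 56.5
  (0, 4): z = 4

The maximum is at (7, 0.5) with z = 56.5.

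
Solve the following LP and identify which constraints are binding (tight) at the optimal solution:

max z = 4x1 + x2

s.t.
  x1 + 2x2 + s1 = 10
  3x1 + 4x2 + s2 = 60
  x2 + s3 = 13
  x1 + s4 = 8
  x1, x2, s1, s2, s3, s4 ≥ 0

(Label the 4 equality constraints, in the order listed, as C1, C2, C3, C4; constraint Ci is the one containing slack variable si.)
Optimal: x1 = 8, x2 = 1
Slack at optimum:
  C1: slack = 0 (binding)
  C2: slack = 32
  C3: slack = 12
  C4: slack = 0 (binding)
  x1 ≥ 0: x1 = 8
  x2 ≥ 0: x2 = 1
Binding constraints: C1, C4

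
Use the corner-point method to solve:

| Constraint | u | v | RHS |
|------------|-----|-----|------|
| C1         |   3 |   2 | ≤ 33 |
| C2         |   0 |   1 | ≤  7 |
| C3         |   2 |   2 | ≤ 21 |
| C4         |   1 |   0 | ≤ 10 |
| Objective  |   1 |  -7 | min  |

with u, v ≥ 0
u = 0, v = 7, z = -49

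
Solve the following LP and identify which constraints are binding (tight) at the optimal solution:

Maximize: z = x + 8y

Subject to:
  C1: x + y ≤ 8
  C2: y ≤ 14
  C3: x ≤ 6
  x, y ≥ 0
Optimal: x = 0, y = 8
Slack at optimum:
  C1: slack = 0 (binding)
  C2: slack = 6
  C3: slack = 6
  x ≥ 0: x = 0 (binding)
  y ≥ 0: y = 8
Binding constraints: C1, x ≥ 0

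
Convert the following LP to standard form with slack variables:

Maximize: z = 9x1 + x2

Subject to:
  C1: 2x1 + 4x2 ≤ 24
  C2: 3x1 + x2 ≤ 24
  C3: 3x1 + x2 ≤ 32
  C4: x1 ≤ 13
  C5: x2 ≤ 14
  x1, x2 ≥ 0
max z = 9x1 + x2

s.t.
  2x1 + 4x2 + s1 = 24
  3x1 + x2 + s2 = 24
  3x1 + x2 + s3 = 32
  x1 + s4 = 13
  x2 + s5 = 14
  x1, x2, s1, s2, s3, s4, s5 ≥ 0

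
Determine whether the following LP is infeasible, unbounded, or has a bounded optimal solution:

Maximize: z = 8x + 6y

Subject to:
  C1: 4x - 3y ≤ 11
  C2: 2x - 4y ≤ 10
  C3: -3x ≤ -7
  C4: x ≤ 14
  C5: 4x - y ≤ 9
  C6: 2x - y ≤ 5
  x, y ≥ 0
Feasible point: (3, 3) satisfies every constraint, so the LP is feasible.
Direction d = (0, 1): for each constraint row a, a·d ≤ 0 —
  (4)(0) + (-3)(1) = -3 ≤ 0
  (2)(0) + (-4)(1) = -4 ≤ 0
  (-3)(0) + (0)(1) = 0 ≤ 0
  (1)(0) + (0)(1) = 0 ≤ 0
  (4)(0) + (-1)(1) = -1 ≤ 0
  (2)(0) + (-1)(1) = -1 ≤ 0
and d ≥ 0, so (3, 3) + t·d stays feasible for every t ≥ 0. Along this ray z = 8x + 6y changes by 6 per unit t, so z → +∞.

Unbounded: there is a feasible ray along which z → +∞.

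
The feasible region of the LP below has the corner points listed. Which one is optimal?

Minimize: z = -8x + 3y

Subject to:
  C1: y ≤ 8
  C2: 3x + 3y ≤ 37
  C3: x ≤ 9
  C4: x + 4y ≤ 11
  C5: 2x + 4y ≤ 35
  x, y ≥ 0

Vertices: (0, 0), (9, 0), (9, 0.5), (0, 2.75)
(9, 0) with z = -72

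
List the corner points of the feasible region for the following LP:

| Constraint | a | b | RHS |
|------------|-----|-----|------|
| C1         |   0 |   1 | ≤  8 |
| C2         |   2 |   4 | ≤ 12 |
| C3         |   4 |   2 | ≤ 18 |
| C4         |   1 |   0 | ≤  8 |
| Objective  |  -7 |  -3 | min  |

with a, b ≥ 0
Each vertex is the intersection of two constraint boundaries that also satisfies all remaining constraints:
  a = 0 and b = 0 → (0, 0)
  4a + 2b = 18 and b = 0 → (4.5, 0)
  2a + 4b = 12 and 4a + 2b = 18 → (4, 1)
  2a + 4b = 12 and a = 0 → (0, 3)

Vertices: (0, 0), (4.5, 0), (4, 1), (0, 3)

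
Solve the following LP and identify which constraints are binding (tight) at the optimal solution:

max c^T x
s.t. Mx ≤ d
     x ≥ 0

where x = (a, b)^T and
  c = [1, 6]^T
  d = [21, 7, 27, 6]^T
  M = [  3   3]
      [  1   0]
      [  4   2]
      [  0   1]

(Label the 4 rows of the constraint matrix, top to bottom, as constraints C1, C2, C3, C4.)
Optimal: a = 1, b = 6
Binding: C1, C4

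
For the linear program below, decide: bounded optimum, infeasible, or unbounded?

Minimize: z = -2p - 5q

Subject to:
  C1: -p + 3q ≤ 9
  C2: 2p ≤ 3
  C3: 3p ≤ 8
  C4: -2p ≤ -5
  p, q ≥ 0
C2 requires 2p ≤ 3, while C4 (-2p ≤ -5) is equivalent to 2p ≥ 5. Together they would need 5 ≤ 2p ≤ 3, which is impossible since 5 > 3. No point satisfies all constraints.

Infeasible: no point satisfies all constraints simultaneously.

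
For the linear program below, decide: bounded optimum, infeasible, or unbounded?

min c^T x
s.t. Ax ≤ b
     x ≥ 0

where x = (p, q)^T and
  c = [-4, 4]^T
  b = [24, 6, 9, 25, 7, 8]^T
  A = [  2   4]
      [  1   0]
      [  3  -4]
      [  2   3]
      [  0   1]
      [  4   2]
The point (2, 0) satisfies every constraint, so the LP is feasible; the constraints give p ≤ 6 and q ≤ 7, which with p, q ≥ 0 keep the feasible region inside a bounded box. A feasible, bounded LP attains a finite optimum at a vertex.

Evaluating z = -4p + 4q at each vertex:
  (0, 0): z = 0
  (2, 0): z = -8
  (0, 4): z = 16

Bounded optimum: z* = -8 at (2, 0).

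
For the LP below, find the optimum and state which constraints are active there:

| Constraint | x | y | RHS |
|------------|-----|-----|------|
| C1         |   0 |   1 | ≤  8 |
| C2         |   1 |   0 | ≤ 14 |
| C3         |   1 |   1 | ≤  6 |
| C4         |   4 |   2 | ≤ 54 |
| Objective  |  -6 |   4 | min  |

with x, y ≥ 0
Optimal: x = 6, y = 0
Binding: C3, y ≥ 0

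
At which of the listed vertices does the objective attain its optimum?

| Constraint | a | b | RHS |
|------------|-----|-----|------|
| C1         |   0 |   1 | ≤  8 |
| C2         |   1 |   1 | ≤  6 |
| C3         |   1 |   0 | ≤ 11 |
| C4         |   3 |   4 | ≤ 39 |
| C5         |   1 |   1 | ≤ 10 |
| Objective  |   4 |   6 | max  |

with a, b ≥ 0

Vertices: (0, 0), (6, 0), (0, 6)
Evaluating z = 4a + 6b at each vertex:
  (0, 0): z = 0
  (6, 0): z = 24
  (0, 6): z = 36

The largest value is z = 36, attained at (0, 6).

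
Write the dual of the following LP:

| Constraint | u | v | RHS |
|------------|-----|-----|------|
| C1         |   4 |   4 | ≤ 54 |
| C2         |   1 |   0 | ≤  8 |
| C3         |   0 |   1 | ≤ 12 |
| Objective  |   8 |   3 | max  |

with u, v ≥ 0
Minimize: z = 54y1 + 8y2 + 12y3

Subject to:
  C1: -4y1 - y2 ≤ -8
  C2: -4y1 - y3 ≤ -3
  y1, y2, y3 ≥ 0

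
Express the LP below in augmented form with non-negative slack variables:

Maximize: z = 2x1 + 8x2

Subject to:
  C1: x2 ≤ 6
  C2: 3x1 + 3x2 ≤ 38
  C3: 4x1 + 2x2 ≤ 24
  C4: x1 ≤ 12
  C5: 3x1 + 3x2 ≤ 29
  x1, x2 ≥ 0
max z = 2x1 + 8x2

s.t.
  x2 + s1 = 6
  3x1 + 3x2 + s2 = 38
  4x1 + 2x2 + s3 = 24
  x1 + s4 = 12
  3x1 + 3x2 + s5 = 29
  x1, x2, s1, s2, s3, s4, s5 ≥ 0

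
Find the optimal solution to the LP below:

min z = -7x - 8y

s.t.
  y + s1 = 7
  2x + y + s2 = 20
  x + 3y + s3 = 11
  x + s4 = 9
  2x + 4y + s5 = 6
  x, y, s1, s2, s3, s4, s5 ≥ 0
Each vertex is the intersection of two constraint boundaries that also satisfies all remaining constraints:
  x = 0 and y = 0 → (0, 0)
  2x + 4y = 6 and y = 0 → (3, 0)
  2x + 4y = 6 and x = 0 → (0, 1.5)

Evaluating z = -7x - 8y at each vertex:
  (0, 0): z = 0
  (3, 0): z = -21
  (0, 1.5): z = -12

The minimum is at (3, 0) with z = -21.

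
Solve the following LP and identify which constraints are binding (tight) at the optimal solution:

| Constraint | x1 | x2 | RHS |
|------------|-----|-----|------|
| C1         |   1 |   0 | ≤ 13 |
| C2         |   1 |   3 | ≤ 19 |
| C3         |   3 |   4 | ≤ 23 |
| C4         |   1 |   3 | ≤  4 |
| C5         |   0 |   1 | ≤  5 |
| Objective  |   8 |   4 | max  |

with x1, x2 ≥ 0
Optimal: x1 = 4, x2 = 0
Slack at optimum:
  C1: slack = 9
  C2: slack = 15
  C3: slack = 11
  C4: slack = 0 (binding)
  C5: slack = 5
  x1 ≥ 0: x1 = 4
  x2 ≥ 0: x2 = 0 (binding)
Binding constraints: C4, x2 ≥ 0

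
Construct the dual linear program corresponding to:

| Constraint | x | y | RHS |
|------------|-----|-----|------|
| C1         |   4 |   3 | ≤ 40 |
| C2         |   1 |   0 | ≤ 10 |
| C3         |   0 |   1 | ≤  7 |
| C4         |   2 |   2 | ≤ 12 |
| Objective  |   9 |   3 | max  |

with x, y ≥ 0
Minimize: z = 40y1 + 10y2 + 7y3 + 12y4

Subject to:
  C1: -4y1 - y2 - 2y4 ≤ -9
  C2: -3y1 - y3 - 2y4 ≤ -3
  y1, y2, y3, y4 ≥ 0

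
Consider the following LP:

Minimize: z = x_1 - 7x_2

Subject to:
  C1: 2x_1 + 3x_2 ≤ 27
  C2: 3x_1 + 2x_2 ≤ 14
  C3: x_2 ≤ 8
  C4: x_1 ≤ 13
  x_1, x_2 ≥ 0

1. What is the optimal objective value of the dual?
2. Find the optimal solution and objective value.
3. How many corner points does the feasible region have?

1. -49 (by strong duality, equal to the primal optimum)
2. x_1 = 0, x_2 = 7, z = -49
3. 3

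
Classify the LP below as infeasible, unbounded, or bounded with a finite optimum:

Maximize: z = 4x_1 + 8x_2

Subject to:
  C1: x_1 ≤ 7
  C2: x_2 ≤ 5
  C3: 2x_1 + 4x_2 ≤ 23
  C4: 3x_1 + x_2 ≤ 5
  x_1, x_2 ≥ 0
The point (0, 5) satisfies every constraint, so the LP is feasible; the constraints give x_1 ≤ 7 and x_2 ≤ 5, which with x_1, x_2 ≥ 0 keep the feasible region inside a bounded box. A feasible, bounded LP attains a finite optimum at a vertex.

Evaluating z = 4x_1 + 8x_2 at each vertex:
  (0, 0): z = 0
  (1.667, 0): z = 6.667
  (0, 5): z = 40

Feasible with finite optimum z* = 40 at (0, 5).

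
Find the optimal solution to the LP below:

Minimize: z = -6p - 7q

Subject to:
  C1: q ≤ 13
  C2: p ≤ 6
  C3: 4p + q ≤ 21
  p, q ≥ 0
Each vertex is the intersection of two constraint boundaries that also satisfies all remaining constraints:
  p = 0 and q = 0 → (0, 0)
  4p + q = 21 and q = 0 → (5.25, 0)
  q = 13 and 4p + q = 21 → (2, 13)
  q = 13 and p = 0 → (0, 13)

Evaluating z = -6p - 7q at each vertex:
  (0, 0): z = 0
  (5.25, 0): z = -31.5
  (2, 13): z = -103
  (0, 13): z = -91

The minimum is at (2, 13) with z = -103.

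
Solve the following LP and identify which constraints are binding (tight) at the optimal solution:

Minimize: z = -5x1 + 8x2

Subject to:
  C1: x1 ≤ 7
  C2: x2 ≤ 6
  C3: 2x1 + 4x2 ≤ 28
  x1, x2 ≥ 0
Optimal: x1 = 7, x2 = 0
Slack at optimum:
  C1: slack = 0 (binding)
  C2: slack = 6
  C3: slack = 14
  x1 ≥ 0: x1 = 7
  x2 ≥ 0: x2 = 0 (binding)
Binding constraints: C1, x2 ≥ 0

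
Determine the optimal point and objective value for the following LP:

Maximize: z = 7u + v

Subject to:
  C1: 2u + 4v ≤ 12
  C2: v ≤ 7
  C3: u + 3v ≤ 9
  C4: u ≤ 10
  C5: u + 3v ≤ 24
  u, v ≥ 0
Each vertex is the intersection of two constraint boundaries that also satisfies all remaining constraints:
  u = 0 and v = 0 → (0, 0)
  2u + 4v = 12 and v = 0 → (6, 0)
  2u + 4v = 12 and u + 3v = 9 → (0, 3)

Evaluating z = 7u + v at each vertex:
  (0, 0): z = 0
  (6, 0): z = 42
  (0, 3): z = 3

The maximum is at (6, 0) with z = 42.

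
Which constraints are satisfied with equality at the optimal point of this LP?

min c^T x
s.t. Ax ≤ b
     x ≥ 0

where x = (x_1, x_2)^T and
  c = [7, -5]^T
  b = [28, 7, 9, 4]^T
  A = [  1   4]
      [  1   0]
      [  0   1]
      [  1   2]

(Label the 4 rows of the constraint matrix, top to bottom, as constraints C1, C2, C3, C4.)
Optimal: x_1 = 0, x_2 = 2
Slack at optimum:
  C1: slack = 20
  C2: slack = 7
  C3: slack = 7
  C4: slack = 0 (binding)
  x_1 ≥ 0: x_1 = 0 (binding)
  x_2 ≥ 0: x_2 = 2
Binding constraints: C4, x_1 ≥ 0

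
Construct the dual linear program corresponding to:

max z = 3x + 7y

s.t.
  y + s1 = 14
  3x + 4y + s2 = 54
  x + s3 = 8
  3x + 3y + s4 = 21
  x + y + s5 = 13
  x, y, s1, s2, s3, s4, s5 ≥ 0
Minimize: z = 14y1 + 54y2 + 8y3 + 21y4 + 13y5

Subject to:
  C1: -3y2 - y3 - 3y4 - y5 ≤ -3
  C2: -y1 - 4y2 - 3y4 - y5 ≤ -7
  y1, y2, y3, y4, y5 ≥ 0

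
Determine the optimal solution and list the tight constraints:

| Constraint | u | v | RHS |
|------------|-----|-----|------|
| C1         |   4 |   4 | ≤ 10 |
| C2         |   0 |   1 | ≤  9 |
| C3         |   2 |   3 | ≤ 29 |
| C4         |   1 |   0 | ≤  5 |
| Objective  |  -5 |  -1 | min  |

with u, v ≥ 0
Optimal: u = 2.5, v = 0
Slack at optimum:
  C1: slack = 0 (binding)
  C2: slack = 9
  C3: slack = 24
  C4: slack = 2.5
  u ≥ 0: u = 2.5
  v ≥ 0: v = 0 (binding)
Binding constraints: C1, v ≥ 0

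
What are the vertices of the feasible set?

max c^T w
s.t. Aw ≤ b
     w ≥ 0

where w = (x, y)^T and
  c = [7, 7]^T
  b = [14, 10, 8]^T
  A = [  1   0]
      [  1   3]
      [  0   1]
Each vertex is the intersection of two constraint boundaries that also satisfies all remaining constraints:
  x = 0 and y = 0 → (0, 0)
  x + 3y = 10 and y = 0 → (10, 0)
  x + 3y = 10 and x = 0 → (0, 3.333)

Vertices: (0, 0), (10, 0), (0, 3.333)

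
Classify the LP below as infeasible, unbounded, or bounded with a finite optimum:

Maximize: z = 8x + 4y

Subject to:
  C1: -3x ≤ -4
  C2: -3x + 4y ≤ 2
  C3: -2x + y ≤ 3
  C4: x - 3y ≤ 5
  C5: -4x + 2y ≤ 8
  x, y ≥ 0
Feasible point: (2, 0) satisfies every constraint, so the LP is feasible.
Direction d = (4, 3): for each constraint row a, a·d ≤ 0 —
  (-3)(4) + (0)(3) = -12 ≤ 0
  (-3)(4) + (4)(3) = 0 ≤ 0
  (-2)(4) + (1)(3) = -5 ≤ 0
  (1)(4) + (-3)(3) = -5 ≤ 0
  (-4)(4) + (2)(3) = -10 ≤ 0
and d ≥ 0, so (2, 0) + t·d stays feasible for every t ≥ 0. Along this ray z = 8x + 4y changes by 44 per unit t, so z → +∞.

The LP is unbounded; z can be made arbitrarily large.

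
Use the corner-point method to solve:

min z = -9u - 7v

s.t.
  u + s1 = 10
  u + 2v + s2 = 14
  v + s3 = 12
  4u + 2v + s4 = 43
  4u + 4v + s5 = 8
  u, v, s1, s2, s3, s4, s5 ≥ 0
Each vertex is the intersection of two constraint boundaries that also satisfies all remaining constraints:
  u = 0 and v = 0 → (0, 0)
  4u + 4v = 8 and v = 0 → (2, 0)
  4u + 4v = 8 and u = 0 → (0, 2)

Evaluating z = -9u - 7v at each vertex:
  (0, 0): z = 0
  (2, 0): z = -18
  (0, 2): z = -14

The minimum is at (2, 0) with z = -18.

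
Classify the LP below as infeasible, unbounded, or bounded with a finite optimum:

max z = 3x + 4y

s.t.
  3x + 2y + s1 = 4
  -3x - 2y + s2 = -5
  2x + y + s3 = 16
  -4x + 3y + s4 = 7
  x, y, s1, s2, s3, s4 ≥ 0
The row 3x + 2y + s1 = 4 with s1 ≥ 0 requires 3x + 2y ≤ 4, while the row -3x - 2y + s2 = -5 with s2 ≥ 0 is equivalent to 3x + 2y ≥ 5. Together they would need 5 ≤ 3x + 2y ≤ 4, which is impossible since 5 > 4. No point satisfies all constraints.

Infeasible: no point satisfies all constraints simultaneously.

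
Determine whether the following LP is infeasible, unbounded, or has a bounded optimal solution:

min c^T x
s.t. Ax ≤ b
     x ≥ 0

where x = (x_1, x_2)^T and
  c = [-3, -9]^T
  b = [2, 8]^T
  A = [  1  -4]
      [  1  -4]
Feasible point: (0, 0) satisfies every constraint, so the LP is feasible.
Direction d = (0, 1): for each constraint row a, a·d ≤ 0 —
  (1)(0) + (-4)(1) = -4 ≤ 0
  (1)(0) + (-4)(1) = -4 ≤ 0
and d ≥ 0, so (0, 0) + t·d stays feasible for every t ≥ 0. Along this ray z = -3x_1 - 9x_2 changes by -9 per unit t, so z → −∞.

Unbounded: there is a feasible ray along which z → −∞.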